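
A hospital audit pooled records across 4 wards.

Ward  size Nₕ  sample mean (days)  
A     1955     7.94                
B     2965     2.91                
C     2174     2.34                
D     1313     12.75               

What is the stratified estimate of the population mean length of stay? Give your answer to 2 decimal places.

5.47

N = 8407; weights Wₕ = Nₕ/N = (0.2325, 0.3527, 0.2586, 0.1562).
x̄_st = Σ Wₕ·x̄ₕ = 0.2325·7.94 + 0.3527·2.91 + 0.2586·2.34 + 0.1562·12.75 ≈ 5.4691...
→ 5.47.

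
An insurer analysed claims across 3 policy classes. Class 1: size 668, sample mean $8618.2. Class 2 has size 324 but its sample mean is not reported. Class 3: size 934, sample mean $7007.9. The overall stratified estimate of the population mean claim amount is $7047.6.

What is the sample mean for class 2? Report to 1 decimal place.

N = 668 + 324 + 934 = 1926.
Overall total = μ·N = 7047.6·1926 = 13573677.6.
Subtract the known strata: 668·8618.2 + 934·7007.9 = 12302336.2.
Remaining total for class 2: 13573677.6 − 12302336.2 = 1271341.4.
Divide by its size: 1271341.4 / 324 = 3923.893... → 3923.9.

3923.9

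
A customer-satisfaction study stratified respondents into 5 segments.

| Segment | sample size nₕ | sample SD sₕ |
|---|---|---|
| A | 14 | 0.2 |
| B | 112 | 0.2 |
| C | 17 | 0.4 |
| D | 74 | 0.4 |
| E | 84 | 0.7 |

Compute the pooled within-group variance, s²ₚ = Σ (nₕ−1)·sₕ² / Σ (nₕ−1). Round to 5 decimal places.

0.20226

A: (14−1)·0.2² = 13·0.04 = 0.52
B: (112−1)·0.2² = 111·0.04 = 4.44
C: (17−1)·0.4² = 16·0.16 = 2.56
D: (74−1)·0.4² = 73·0.16 = 11.68
E: (84−1)·0.7² = 83·0.49 = 40.67
Numerator = 59.87; denominator = Σ(nₕ−1) = 296.
s²ₚ = 59.87/296 = 0.2022635... → 0.20226.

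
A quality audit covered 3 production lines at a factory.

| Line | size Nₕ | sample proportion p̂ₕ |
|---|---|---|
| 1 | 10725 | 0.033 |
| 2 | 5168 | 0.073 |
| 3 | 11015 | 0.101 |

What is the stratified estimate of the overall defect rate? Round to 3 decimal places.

Wₕ = Nₕ/N with N = 26908: 0.3986, 0.1921, 0.4094.
p̂_st = 0.3986·0.033 + 0.1921·0.073 + 0.4094·0.101 ≈ 0.06852... → 0.069.

0.069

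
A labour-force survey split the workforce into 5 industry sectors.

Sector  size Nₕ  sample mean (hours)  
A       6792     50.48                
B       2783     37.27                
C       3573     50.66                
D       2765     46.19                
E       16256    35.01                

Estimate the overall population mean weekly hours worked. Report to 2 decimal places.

41.17

N = 32169; weights Wₕ = Nₕ/N = (0.2111, 0.0865, 0.1111, 0.0860, 0.5053).
x̄_st = Σ Wₕ·x̄ₕ = 0.2111·50.48 + 0.0865·37.27 + 0.1111·50.66 + 0.0860·46.19 + 0.5053·35.01 ≈ 41.1710...
→ 41.17.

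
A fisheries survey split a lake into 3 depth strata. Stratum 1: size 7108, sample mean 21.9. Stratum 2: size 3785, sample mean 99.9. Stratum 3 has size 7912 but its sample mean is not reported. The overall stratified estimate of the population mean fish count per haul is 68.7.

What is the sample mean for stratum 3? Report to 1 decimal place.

95.8

Σ Nₕx̄ₕ = N·μ, so 7912·x̄_3 = 18805·68.7 − (7108·21.9 + 3785·99.9).
= 1291903.5 − 533786.7 = 758116.8.
x̄_3 = 758116.8 / 7912 = 95.819... → 95.8.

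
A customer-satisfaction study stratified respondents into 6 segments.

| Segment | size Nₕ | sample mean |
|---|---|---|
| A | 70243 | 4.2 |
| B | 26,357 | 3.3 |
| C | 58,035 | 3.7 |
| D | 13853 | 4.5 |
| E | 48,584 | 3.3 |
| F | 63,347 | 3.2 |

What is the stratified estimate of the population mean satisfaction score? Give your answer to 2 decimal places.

3.64

N = 280419; weights Wₕ = Nₕ/N = (0.2505, 0.0940, 0.2070, 0.0494, 0.1733, 0.2259).
x̄_st = Σ Wₕ·x̄ₕ = 0.2505·4.2 + 0.0940·3.3 + 0.2070·3.7 + 0.0494·4.5 + 0.1733·3.3 + 0.2259·3.2 ≈ 3.6449...
→ 3.64.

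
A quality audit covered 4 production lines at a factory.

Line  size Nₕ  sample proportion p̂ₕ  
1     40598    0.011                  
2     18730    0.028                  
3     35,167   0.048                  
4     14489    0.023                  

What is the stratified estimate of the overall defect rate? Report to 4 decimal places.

N = 40598 + 18730 + 35167 + 14489 = 108984.
Overall proportion = Σ (Nₕ/N)·p̂ₕ.
Σ Nₕp̂ₕ = 446.578 + 524.44 + 1688.016 + 333.247 = 2992.281.
2992.281 / 108984 = 0.027456... → 0.0275.

0.0275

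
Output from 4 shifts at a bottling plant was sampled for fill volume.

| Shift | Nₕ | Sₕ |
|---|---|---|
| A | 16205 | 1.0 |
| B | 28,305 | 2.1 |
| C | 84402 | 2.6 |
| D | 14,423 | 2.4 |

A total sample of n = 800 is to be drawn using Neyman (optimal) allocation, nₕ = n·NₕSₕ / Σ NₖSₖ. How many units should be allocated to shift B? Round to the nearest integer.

Σ NₕSₕ = 16205·1.0 + 28305·2.1 + 84402·2.6 + 14423·2.4 = 329705.9.
Share for B: 59440.5/329705.9 = 0.18028.
n_B = 800 × 0.18028 = 144.227... → 144.

144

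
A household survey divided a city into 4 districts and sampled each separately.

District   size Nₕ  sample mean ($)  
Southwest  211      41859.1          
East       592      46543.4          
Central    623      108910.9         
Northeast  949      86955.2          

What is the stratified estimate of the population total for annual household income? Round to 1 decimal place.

Population total = Σ Nₕ·x̄ₕ (each stratum's size times its mean).
211·41859.1 + 592·46543.4 + 623·108910.9 + 949·86955.2 = 8832270.1 + 27553692.8 + 67851490.7 + 82520484.8 = 186757938.4.

186757938.4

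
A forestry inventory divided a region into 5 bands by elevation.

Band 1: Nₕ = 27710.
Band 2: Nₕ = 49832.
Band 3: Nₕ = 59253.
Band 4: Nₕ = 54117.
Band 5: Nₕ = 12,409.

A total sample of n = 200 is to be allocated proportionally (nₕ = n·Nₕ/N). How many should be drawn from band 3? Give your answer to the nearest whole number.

N = 27710 + 49832 + 59253 + 54117 + 12409 = 203321.
n_3 = 200·59253/203321 = 58.285... → 58.

58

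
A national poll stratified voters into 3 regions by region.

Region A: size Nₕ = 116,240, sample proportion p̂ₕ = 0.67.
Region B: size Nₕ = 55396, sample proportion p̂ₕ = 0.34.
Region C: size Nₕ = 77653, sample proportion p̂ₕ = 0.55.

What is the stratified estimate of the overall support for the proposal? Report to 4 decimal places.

0.5593

N = 116240 + 55396 + 77653 = 249289.
Overall proportion = Σ (Nₕ/N)·p̂ₕ.
Σ Nₕp̂ₕ = 77880.8 + 18834.64 + 42709.15 = 139424.59.
139424.59 / 249289 = 0.559289... → 0.5593.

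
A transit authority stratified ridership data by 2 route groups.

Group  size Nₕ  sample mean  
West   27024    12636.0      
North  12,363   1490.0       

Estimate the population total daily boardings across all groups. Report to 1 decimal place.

359896134.0

West: 27024·12636.0 = 341475264
North: 12363·1490.0 = 18420870
τ̂ = Σ Nₕx̄ₕ = 359896134.0.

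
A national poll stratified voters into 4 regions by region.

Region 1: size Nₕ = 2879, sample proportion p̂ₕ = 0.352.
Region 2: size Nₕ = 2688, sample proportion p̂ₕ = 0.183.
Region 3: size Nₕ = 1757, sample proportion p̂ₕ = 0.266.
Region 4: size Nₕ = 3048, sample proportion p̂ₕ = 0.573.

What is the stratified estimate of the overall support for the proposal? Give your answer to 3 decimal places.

Wₕ = Nₕ/N with N = 10372: 0.2776, 0.2592, 0.1694, 0.2939.
p̂_st = 0.2776·0.352 + 0.2592·0.183 + 0.1694·0.266 + 0.2939·0.573 ≈ 0.35858... → 0.359.

0.359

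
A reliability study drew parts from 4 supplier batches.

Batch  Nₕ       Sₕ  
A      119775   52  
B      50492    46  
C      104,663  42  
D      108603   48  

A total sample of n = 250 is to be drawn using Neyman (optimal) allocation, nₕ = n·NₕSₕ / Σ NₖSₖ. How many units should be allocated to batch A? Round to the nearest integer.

A: NₕSₕ = 119775·52 = 6228300
B: NₕSₕ = 50492·46 = 2322632
C: NₕSₕ = 104663·42 = 4395846
D: NₕSₕ = 108603·48 = 5212944
Σ NₕSₕ = 18159722.
n_A = 250·6228300/18159722 = 85.743... → 86.

86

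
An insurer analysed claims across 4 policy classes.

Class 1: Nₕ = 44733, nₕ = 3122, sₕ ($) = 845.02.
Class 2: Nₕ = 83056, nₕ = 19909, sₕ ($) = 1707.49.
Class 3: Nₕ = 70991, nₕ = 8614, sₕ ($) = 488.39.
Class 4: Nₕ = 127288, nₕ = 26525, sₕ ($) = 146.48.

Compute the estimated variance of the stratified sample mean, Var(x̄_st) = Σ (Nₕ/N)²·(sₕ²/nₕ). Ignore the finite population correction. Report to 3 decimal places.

N = 326068; Wₕ = Nₕ/N.
class 1: (44733/326068)²·845.02²/3122 = 4.304679
class 2: (83056/326068)²·1707.49²/19909 = 9.501508
class 3: (70991/326068)²·488.39²/8614 = 1.312559
class 4: (127288/326068)²·146.48²/26525 = 0.123271
Sum = 15.242017 → 15.242.

15.242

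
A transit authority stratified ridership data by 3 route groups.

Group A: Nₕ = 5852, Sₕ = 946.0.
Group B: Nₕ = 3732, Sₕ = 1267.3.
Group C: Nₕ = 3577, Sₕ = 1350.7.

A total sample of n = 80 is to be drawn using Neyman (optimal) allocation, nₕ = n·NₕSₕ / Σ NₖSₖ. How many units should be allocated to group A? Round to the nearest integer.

29

A: NₕSₕ = 5852·946.0 = 5535992
B: NₕSₕ = 3732·1267.3 = 4729563.6
C: NₕSₕ = 3577·1350.7 = 4831453.9
Σ NₕSₕ = 15097009.5.
n_A = 80·5535992/15097009.5 = 29.336... → 29.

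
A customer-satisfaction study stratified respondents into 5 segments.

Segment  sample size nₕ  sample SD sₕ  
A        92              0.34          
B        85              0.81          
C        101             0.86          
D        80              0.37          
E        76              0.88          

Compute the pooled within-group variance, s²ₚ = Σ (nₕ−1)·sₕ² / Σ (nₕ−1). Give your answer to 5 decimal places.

A: (92−1)·0.34² = 91·0.1156 = 10.5196
B: (85−1)·0.81² = 84·0.6561 = 55.1124
C: (101−1)·0.86² = 100·0.7396 = 73.96
D: (80−1)·0.37² = 79·0.1369 = 10.8151
E: (76−1)·0.88² = 75·0.7744 = 58.08
Numerator = 208.4871; denominator = Σ(nₕ−1) = 429.
s²ₚ = 208.4871/429 = 0.4859839... → 0.48598.

0.48598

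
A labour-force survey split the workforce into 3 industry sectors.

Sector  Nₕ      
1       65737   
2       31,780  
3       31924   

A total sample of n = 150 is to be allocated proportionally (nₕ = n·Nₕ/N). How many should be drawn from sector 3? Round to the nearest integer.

Share of sector 3 = 31924/129441 = 0.24663.
Allocate 150 × 0.24663 = 36.994... → 37.

37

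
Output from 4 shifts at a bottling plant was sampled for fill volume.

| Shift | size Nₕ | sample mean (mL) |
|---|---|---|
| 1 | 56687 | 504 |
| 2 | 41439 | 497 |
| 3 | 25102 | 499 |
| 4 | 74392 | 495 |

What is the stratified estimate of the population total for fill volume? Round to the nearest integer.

Population total = Σ Nₕ·x̄ₕ (each stratum's size times its mean).
56687·504 + 41439·497 + 25102·499 + 74392·495 = 28570248 + 20595183 + 12525898 + 36824040 = 98515369.

98515369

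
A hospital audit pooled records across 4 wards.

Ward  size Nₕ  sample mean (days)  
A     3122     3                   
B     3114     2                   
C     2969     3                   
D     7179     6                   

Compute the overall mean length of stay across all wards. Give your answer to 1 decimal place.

N = 3122 + 3114 + 2969 + 7179 = 16384.
Overall mean = Σ (Nₕ/N)·x̄ₕ — weight by population share, not a simple average.
Σ Nₕx̄ₕ = 3122·3 + 3114·2 + 2969·3 + 7179·6 = 9366 + 6228 + 8907 + 43074 = 67575.
Divide by N: 67575 / 16384 = 4.124... → 4.1.

4.1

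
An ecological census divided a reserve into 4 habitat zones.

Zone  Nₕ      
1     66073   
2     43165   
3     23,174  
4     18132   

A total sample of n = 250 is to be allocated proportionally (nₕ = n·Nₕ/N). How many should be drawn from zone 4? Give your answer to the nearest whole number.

Share of zone 4 = 18132/150544 = 0.12044.
Allocate 250 × 0.12044 = 30.111... → 30.

30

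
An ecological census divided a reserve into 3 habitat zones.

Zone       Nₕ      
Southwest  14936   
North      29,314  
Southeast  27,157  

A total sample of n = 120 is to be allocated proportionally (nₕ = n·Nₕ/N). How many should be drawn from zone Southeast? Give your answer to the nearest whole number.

46

N = 14936 + 29314 + 27157 = 71407.
n_Southeast = 120·27157/71407 = 45.638... → 46.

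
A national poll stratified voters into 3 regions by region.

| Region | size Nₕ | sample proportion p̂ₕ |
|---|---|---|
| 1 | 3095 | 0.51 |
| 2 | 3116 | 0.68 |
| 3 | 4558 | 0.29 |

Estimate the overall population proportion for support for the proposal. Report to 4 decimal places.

Wₕ = Nₕ/N with N = 10769: 0.2874, 0.2893, 0.4233.
p̂_st = 0.2874·0.51 + 0.2893·0.68 + 0.4233·0.29 ≈ 0.466074... → 0.4661.

0.4661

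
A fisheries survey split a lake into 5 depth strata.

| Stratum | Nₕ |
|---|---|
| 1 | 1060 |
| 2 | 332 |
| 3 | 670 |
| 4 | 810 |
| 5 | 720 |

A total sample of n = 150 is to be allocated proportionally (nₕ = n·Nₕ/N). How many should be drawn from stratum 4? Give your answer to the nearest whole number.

Share of stratum 4 = 810/3592 = 0.22550.
Allocate 150 × 0.22550 = 33.825... → 34.

34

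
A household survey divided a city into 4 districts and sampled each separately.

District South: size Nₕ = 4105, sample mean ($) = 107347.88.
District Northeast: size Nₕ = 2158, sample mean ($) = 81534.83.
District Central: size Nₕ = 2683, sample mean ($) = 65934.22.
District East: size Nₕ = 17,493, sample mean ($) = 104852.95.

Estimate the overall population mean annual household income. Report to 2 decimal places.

N = 26439; weights Wₕ = Nₕ/N = (0.1553, 0.0816, 0.1015, 0.6616).
x̄_st = Σ Wₕ·x̄ₕ = 0.1553·107347.88 + 0.0816·81534.83 + 0.1015·65934.22 + 0.6616·104852.95 ≈ 99387.6235...
→ 99387.62.

99387.62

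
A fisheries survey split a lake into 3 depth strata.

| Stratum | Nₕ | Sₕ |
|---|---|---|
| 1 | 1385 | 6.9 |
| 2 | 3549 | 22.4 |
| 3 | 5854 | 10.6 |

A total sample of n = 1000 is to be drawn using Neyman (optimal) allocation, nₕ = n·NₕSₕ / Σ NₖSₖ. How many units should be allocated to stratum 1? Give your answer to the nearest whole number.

63

1: NₕSₕ = 1385·6.9 = 9556.5
2: NₕSₕ = 3549·22.4 = 79497.6
3: NₕSₕ = 5854·10.6 = 62052.4
Σ NₕSₕ = 151106.5.
n_1 = 1000·9556.5/151106.5 = 63.243... → 63.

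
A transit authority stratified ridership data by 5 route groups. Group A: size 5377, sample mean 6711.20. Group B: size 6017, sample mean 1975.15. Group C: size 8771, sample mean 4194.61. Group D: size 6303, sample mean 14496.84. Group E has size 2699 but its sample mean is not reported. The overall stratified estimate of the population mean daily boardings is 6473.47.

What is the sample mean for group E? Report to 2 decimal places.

N = 5377 + 6017 + 8771 + 6303 + 2699 = 29167.
Overall total = μ·N = 6473.47·29167 = 188811699.49.
Subtract the known strata: 5377·6711.20 + 6017·1975.15 + 8771·4194.61 + 6303·14496.84 = 176135106.78.
Remaining total for group E: 188811699.49 − 176135106.78 = 12676592.71.
Divide by its size: 12676592.71 / 2699 = 4696.7739... → 4696.77.

4696.77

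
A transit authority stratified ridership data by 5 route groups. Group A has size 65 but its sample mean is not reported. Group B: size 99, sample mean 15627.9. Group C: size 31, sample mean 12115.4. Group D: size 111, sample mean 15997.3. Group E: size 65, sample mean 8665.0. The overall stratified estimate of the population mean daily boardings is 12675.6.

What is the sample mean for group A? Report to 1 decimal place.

N = 65 + 99 + 31 + 111 + 65 = 371.
Overall total = μ·N = 12675.6·371 = 4702647.6.
Subtract the known strata: 99·15627.9 + 31·12115.4 + 111·15997.3 + 65·8665.0 = 4261664.8.
Remaining total for group A: 4702647.6 − 4261664.8 = 440982.8.
Divide by its size: 440982.8 / 65 = 6784.351... → 6784.4.

6784.4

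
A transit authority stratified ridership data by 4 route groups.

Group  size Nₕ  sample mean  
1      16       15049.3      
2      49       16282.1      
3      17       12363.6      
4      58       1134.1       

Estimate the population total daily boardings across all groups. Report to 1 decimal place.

1314570.7

Estimate total by summing Nₕ·x̄ₕ over strata.
16·15049.3 + 49·16282.1 + 17·12363.6 + 58·1134.1 = 240788.8 + 797822.9 + 210181.2 + 65777.8 = 1314570.7.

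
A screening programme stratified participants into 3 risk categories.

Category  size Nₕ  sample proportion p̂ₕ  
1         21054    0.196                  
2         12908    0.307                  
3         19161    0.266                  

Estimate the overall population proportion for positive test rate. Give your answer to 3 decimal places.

Wₕ = Nₕ/N with N = 53123: 0.3963, 0.2430, 0.3607.
p̂_st = 0.3963·0.196 + 0.2430·0.307 + 0.3607·0.266 ≈ 0.24822... → 0.248.

0.248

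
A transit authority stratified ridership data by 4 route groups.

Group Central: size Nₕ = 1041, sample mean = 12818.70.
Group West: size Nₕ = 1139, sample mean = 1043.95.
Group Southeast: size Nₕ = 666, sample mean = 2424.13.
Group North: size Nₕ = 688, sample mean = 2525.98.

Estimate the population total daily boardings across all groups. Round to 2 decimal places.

17885670.57

Central: 1041·12818.70 = 13344266.7
West: 1139·1043.95 = 1189059.05
Southeast: 666·2424.13 = 1614470.58
North: 688·2525.98 = 1737874.24
τ̂ = Σ Nₕx̄ₕ = 17885670.57.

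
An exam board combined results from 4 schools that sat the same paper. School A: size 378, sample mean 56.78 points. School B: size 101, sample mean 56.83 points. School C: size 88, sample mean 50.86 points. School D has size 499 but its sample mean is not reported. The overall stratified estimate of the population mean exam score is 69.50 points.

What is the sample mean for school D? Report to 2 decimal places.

84.99

N = 378 + 101 + 88 + 499 = 1066.
Overall total = μ·N = 69.50·1066 = 74087.
Subtract the known strata: 378·56.78 + 101·56.83 + 88·50.86 = 31678.35.
Remaining total for school D: 74087 − 31678.35 = 42408.65.
Divide by its size: 42408.65 / 499 = 84.9873... → 84.99.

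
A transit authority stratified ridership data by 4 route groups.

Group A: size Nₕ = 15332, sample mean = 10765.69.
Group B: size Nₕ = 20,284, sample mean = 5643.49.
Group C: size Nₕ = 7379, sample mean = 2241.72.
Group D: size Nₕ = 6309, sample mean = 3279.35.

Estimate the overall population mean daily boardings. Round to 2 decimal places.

6424.70

N = 49304; weights Wₕ = Nₕ/N = (0.3110, 0.4114, 0.1497, 0.1280).
x̄_st = Σ Wₕ·x̄ₕ = 0.3110·10765.69 + 0.4114·5643.49 + 0.1497·2241.72 + 0.1280·3279.35 ≈ 6424.6954...
→ 6424.70.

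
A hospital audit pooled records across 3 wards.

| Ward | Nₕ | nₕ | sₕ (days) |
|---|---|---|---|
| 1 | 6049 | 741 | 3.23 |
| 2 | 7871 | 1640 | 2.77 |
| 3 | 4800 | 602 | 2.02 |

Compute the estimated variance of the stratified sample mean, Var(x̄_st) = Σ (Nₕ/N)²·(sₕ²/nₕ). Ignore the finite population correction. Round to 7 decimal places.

N = 18720; Wₕ = Nₕ/N.
ward 1: (6049/18720)²·3.23²/741 = 0.0014700846
ward 2: (7871/18720)²·2.77²/1640 = 0.0008271111
ward 3: (4800/18720)²·2.02²/602 = 0.0004456327
Sum = 0.0027428283 → 0.0027428.

0.0027428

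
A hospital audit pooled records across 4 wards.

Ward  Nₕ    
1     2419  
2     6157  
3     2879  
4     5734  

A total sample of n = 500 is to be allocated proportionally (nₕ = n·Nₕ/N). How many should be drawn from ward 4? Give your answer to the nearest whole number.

167

Share of ward 4 = 5734/17189 = 0.33359.
Allocate 500 × 0.33359 = 166.793... → 167.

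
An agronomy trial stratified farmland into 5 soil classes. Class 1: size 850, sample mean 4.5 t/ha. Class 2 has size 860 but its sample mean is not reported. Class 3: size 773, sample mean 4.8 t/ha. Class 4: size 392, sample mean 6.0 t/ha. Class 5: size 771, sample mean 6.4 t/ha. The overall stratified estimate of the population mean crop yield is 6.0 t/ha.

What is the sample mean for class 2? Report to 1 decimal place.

8.2

N = 850 + 860 + 773 + 392 + 771 = 3646.
Overall total = μ·N = 6.0·3646 = 21876.
Subtract the known strata: 850·4.5 + 773·4.8 + 392·6.0 + 771·6.4 = 14821.8.
Remaining total for class 2: 21876 − 14821.8 = 7054.2.
Divide by its size: 7054.2 / 860 = 8.203... → 8.2.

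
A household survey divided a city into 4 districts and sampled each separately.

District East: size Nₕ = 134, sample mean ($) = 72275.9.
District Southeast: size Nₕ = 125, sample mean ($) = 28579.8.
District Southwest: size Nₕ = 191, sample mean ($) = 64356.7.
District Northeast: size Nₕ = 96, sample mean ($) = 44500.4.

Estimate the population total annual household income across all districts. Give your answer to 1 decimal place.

Population total = Σ Nₕ·x̄ₕ (each stratum's size times its mean).
134·72275.9 + 125·28579.8 + 191·64356.7 + 96·44500.4 = 9684970.6 + 3572475 + 12292129.7 + 4272038.4 = 29821613.7.

29821613.7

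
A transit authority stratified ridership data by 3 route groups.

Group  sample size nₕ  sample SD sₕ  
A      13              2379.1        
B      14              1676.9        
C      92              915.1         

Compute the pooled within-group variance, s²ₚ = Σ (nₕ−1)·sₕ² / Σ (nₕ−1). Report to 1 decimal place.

1557598.7

Degrees of freedom: 12 + 13 + 91 = 116.
Σ(nₕ−1)sₕ² = 12·5660116.81 + 13·2811993.61 + 91·837408.01 = 180681447.56.
s²ₚ = 180681447.56 / 116 = 1557598.686... → 1557598.7.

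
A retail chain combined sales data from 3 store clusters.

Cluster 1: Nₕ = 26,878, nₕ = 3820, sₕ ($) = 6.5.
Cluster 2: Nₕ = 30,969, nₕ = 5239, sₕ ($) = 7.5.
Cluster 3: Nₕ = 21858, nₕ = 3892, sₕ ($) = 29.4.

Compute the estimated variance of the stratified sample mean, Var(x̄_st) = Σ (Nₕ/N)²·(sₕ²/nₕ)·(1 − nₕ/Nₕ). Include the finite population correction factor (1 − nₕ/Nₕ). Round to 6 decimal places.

0.016154

N = 79705. Term for each stratum: Wₕ²sₕ²/nₕ·(1−nₕ/Nₕ).
Var(x̄_st) = 0.001078974 + 0.001346697 + 0.013728166 = 0.016153837 → 0.016154.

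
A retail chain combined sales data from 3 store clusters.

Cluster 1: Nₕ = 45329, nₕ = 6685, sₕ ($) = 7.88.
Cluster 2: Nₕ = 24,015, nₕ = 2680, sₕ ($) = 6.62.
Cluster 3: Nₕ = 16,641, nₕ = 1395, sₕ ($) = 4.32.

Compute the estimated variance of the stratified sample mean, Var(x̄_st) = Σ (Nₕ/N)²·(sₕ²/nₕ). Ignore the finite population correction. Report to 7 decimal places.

0.0043581

N = 85985; Wₕ = Nₕ/N.
cluster 1: (45329/85985)²·7.88²/6685 = 0.0025814155
cluster 2: (24015/85985)²·6.62²/2680 = 0.0012755602
cluster 3: (16641/85985)²·4.32²/1395 = 0.0005010796
Sum = 0.0043580553 → 0.0043581.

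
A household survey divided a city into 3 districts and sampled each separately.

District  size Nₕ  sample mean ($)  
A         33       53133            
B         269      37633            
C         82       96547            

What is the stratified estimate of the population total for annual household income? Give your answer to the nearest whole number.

19793520

Estimate total by summing Nₕ·x̄ₕ over strata.
33·53133 + 269·37633 + 82·96547 = 1753389 + 10123277 + 7916854 = 19793520.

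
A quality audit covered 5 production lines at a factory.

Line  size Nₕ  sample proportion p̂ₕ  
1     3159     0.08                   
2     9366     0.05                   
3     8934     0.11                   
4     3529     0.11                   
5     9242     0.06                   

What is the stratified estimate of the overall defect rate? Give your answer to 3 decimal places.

Wₕ = Nₕ/N with N = 34230: 0.0923, 0.2736, 0.2610, 0.1031, 0.2700.
p̂_st = 0.0923·0.08 + 0.2736·0.05 + 0.2610·0.11 + 0.1031·0.11 + 0.2700·0.06 ≈ 0.07731... → 0.077.

0.077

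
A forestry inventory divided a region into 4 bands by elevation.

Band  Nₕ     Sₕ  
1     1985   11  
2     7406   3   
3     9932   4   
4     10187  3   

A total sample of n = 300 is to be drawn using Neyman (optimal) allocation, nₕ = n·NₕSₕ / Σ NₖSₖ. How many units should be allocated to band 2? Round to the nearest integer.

58

Σ NₕSₕ = 1985·11 + 7406·3 + 9932·4 + 10187·3 = 114342.
Share for 2: 22218/114342 = 0.19431.
n_2 = 300 × 0.19431 = 58.294... → 58.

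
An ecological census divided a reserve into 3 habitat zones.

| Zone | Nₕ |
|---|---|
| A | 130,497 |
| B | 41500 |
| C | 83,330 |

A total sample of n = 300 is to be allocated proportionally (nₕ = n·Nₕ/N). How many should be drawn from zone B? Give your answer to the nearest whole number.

49

N = 130497 + 41500 + 83330 = 255327.
n_B = 300·41500/255327 = 48.761... → 49.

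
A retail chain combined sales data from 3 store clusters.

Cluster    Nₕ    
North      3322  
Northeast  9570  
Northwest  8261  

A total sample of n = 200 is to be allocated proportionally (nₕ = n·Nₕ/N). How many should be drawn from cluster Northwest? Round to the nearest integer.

N = 3322 + 9570 + 8261 = 21153.
n_Northwest = 200·8261/21153 = 78.107... → 78.

78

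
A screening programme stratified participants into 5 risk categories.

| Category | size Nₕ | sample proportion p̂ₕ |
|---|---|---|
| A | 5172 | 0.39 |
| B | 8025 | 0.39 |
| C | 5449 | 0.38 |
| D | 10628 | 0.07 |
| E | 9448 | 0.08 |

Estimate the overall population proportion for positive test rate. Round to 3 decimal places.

0.225

Wₕ = Nₕ/N with N = 38722: 0.1336, 0.2072, 0.1407, 0.2745, 0.2440.
p̂_st = 0.1336·0.39 + 0.2072·0.39 + 0.1407·0.38 + 0.2745·0.07 + 0.2440·0.08 ≈ 0.22512... → 0.225.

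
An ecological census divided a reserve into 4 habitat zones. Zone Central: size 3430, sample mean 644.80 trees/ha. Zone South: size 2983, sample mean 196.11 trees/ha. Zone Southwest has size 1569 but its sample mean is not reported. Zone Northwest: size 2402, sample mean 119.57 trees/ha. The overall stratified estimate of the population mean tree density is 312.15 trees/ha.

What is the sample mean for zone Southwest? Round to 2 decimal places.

100.38

Σ Nₕx̄ₕ = N·μ, so 1569·x̄_Southwest = 10384·312.15 − (3430·644.80 + 2983·196.11 + 2402·119.57).
= 3241365.6 − 3083867.27 = 157498.33.
x̄_Southwest = 157498.33 / 1569 = 100.3813... → 100.38.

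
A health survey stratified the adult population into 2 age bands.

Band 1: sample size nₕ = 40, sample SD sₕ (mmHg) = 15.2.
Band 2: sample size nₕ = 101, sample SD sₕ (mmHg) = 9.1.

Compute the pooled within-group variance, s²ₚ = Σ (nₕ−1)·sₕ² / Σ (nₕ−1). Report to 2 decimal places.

124.40

Degrees of freedom: 39 + 100 = 139.
Σ(nₕ−1)sₕ² = 39·231.04 + 100·82.81 = 17291.56.
s²ₚ = 17291.56 / 139 = 124.3997... → 124.40.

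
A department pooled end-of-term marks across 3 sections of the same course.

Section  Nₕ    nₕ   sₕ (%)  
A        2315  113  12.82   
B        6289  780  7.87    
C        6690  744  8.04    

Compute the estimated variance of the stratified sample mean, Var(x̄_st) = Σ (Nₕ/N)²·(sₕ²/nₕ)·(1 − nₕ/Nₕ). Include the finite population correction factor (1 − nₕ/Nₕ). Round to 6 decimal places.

N = 15294; Wₕ = Nₕ/N.
section A: (2315/15294)²·12.82²/113·(1 − 113/2315) = 0.031697408
section B: (6289/15294)²·7.87²/780·(1 − 780/6289) = 0.011761618
section C: (6690/15294)²·8.04²/744·(1 − 744/6690) = 0.014775698
Sum = 0.058234724 → 0.058235.

0.058235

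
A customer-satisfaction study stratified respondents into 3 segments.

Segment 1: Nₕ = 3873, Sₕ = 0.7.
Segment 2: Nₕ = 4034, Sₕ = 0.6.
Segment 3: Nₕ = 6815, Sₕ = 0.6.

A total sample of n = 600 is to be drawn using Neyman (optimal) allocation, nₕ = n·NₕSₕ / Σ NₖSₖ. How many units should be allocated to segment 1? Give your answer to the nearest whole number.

176

1: NₕSₕ = 3873·0.7 = 2711.1
2: NₕSₕ = 4034·0.6 = 2420.4
3: NₕSₕ = 6815·0.6 = 4089
Σ NₕSₕ = 9220.5.
n_1 = 600·2711.1/9220.5 = 176.418... → 176.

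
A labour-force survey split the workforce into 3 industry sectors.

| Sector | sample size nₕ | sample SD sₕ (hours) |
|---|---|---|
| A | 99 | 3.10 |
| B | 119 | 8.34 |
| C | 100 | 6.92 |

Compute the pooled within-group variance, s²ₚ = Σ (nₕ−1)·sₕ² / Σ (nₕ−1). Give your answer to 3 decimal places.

Degrees of freedom: 98 + 118 + 99 = 315.
Σ(nₕ−1)sₕ² = 98·9.61 + 118·69.5556 + 99·47.8864 = 13890.0944.
s²ₚ = 13890.0944 / 315 = 44.09554... → 44.096.

44.096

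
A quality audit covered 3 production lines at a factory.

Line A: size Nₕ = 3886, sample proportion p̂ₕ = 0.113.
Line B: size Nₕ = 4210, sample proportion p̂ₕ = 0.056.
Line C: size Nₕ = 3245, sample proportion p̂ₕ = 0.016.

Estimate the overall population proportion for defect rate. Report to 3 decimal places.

N = 3886 + 4210 + 3245 = 11341.
Overall proportion = Σ (Nₕ/N)·p̂ₕ.
Σ Nₕp̂ₕ = 439.118 + 235.76 + 51.92 = 726.798.
726.798 / 11341 = 0.06409... → 0.064.

0.064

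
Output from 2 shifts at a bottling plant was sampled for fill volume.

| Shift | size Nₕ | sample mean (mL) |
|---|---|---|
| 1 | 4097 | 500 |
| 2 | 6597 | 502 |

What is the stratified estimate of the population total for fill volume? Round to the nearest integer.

5360194

1: 4097·500 = 2048500
2: 6597·502 = 3311694
τ̂ = Σ Nₕx̄ₕ = 5360194.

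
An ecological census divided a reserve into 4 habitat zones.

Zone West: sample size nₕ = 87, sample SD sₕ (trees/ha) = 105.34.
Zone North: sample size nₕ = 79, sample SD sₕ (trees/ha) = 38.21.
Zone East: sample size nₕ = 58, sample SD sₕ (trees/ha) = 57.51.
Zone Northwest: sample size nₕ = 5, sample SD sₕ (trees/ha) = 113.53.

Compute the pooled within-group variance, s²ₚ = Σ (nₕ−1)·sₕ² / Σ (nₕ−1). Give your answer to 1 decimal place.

West: (87−1)·105.34² = 86·11096.5156 = 954300.3416
North: (79−1)·38.21² = 78·1460.0041 = 113880.3198
East: (58−1)·57.51² = 57·3307.4001 = 188521.8057
Northwest: (5−1)·113.53² = 4·12889.0609 = 51556.2436
Numerator = 1308258.7107; denominator = Σ(nₕ−1) = 225.
s²ₚ = 1308258.7107/225 = 5814.483... → 5814.5.

5814.5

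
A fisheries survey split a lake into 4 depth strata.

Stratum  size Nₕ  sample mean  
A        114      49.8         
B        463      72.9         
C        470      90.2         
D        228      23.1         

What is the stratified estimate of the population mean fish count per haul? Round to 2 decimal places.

68.31

x̄_st = (Σ Nₕx̄ₕ) / (Σ Nₕ) = (114·49.8 + 463·72.9 + 470·90.2 + 228·23.1) / 1275
= 87090.7 / 1275 = 68.3064... → 68.31.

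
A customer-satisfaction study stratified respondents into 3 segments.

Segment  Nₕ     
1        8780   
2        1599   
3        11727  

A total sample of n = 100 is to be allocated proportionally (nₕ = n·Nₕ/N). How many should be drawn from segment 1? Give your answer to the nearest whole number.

40

N = 8780 + 1599 + 11727 = 22106.
n_1 = 100·8780/22106 = 39.718... → 40.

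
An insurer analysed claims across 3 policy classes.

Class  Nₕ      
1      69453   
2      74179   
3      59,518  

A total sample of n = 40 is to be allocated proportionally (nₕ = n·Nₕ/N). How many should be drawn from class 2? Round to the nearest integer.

15

Share of class 2 = 74179/203150 = 0.36514.
Allocate 40 × 0.36514 = 14.606... → 15.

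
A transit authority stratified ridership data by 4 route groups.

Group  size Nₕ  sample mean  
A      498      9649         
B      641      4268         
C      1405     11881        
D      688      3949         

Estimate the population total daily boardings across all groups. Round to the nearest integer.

Estimate total by summing Nₕ·x̄ₕ over strata.
498·9649 + 641·4268 + 1405·11881 + 688·3949 = 4805202 + 2735788 + 16692805 + 2716912 = 26950707.

26950707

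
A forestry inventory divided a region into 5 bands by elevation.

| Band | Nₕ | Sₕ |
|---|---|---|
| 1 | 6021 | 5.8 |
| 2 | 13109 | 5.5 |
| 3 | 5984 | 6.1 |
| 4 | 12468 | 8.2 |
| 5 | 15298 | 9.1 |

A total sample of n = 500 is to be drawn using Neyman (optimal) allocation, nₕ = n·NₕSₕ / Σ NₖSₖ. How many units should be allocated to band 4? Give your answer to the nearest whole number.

133

1: NₕSₕ = 6021·5.8 = 34921.8
2: NₕSₕ = 13109·5.5 = 72099.5
3: NₕSₕ = 5984·6.1 = 36502.4
4: NₕSₕ = 12468·8.2 = 102237.6
5: NₕSₕ = 15298·9.1 = 139211.8
Σ NₕSₕ = 384973.1.
n_4 = 500·102237.6/384973.1 = 132.785... → 133.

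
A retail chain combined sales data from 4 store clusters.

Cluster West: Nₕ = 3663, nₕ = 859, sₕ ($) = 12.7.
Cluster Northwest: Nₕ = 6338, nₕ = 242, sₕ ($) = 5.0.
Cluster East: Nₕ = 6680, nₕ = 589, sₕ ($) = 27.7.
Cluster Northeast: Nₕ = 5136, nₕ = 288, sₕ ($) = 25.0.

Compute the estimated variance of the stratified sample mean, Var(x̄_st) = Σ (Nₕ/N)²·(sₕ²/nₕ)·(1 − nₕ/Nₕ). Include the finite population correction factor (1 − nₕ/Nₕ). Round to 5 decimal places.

N = 21817; Wₕ = Nₕ/N.
cluster West: (3663/21817)²·12.7²/859·(1 − 859/3663) = 0.00405172
cluster Northwest: (6338/21817)²·5.0²/242·(1 − 242/6338) = 0.00838555
cluster East: (6680/21817)²·27.7²/589·(1 − 589/6680) = 0.11135744
cluster Northeast: (5136/21817)²·25.0²/288·(1 − 288/5136) = 0.11352332
Sum = 0.23731803 → 0.23732.

0.23732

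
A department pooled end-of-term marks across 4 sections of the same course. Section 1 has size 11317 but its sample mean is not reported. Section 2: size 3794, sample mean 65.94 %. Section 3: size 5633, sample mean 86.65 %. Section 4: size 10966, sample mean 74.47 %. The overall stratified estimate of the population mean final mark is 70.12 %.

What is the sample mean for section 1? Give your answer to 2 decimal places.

59.08

N = 11317 + 3794 + 5633 + 10966 = 31710.
Overall total = μ·N = 70.12·31710 = 2223505.2.
Subtract the known strata: 3794·65.94 + 5633·86.65 + 10966·74.47 = 1554913.83.
Remaining total for section 1: 2223505.2 − 1554913.83 = 668591.37.
Divide by its size: 668591.37 / 11317 = 59.0785... → 59.08.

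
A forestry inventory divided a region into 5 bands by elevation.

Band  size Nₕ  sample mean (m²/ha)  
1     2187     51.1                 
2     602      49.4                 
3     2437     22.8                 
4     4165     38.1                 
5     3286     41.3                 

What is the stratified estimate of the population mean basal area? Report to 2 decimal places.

x̄_st = (Σ Nₕx̄ₕ) / (Σ Nₕ) = (2187·51.1 + 602·49.4 + 2437·22.8 + 4165·38.1 + 3286·41.3) / 12677
= 491456.4 / 12677 = 38.7676... → 38.77.

38.77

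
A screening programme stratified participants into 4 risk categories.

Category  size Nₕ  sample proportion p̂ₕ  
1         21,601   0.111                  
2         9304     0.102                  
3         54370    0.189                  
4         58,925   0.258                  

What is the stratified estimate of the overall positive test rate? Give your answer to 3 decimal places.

Wₕ = Nₕ/N with N = 144200: 0.1498, 0.0645, 0.3770, 0.4086.
p̂_st = 0.1498·0.111 + 0.0645·0.102 + 0.3770·0.189 + 0.4086·0.258 ≈ 0.19990... → 0.200.

0.200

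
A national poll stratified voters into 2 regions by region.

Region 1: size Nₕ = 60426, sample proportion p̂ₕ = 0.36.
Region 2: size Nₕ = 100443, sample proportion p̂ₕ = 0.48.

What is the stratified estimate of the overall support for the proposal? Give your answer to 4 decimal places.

N = 60426 + 100443 = 160869.
Overall proportion = Σ (Nₕ/N)·p̂ₕ.
Σ Nₕp̂ₕ = 21753.36 + 48212.64 = 69966.
69966 / 160869 = 0.434925... → 0.4349.

0.4349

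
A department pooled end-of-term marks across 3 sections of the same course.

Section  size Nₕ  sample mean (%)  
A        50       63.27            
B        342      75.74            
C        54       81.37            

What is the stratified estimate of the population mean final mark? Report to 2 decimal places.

N = 446; weights Wₕ = Nₕ/N = (0.1121, 0.7668, 0.1211).
x̄_st = Σ Wₕ·x̄ₕ = 0.1121·63.27 + 0.7668·75.74 + 0.1211·81.37 ≈ 75.0237...
→ 75.02.

75.02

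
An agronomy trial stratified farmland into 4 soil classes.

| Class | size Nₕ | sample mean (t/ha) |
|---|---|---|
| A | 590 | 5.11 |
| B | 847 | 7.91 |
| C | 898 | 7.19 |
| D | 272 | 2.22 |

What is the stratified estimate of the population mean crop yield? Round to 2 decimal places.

6.43

N = 590 + 847 + 898 + 272 = 2607.
Overall mean = Σ (Nₕ/N)·x̄ₕ — weight by population share, not a simple average.
Σ Nₕx̄ₕ = 590·5.11 + 847·7.91 + 898·7.19 + 272·2.22 = 3014.9 + 6699.77 + 6456.62 + 603.84 = 16775.13.
Divide by N: 16775.13 / 2607 = 6.4346... → 6.43.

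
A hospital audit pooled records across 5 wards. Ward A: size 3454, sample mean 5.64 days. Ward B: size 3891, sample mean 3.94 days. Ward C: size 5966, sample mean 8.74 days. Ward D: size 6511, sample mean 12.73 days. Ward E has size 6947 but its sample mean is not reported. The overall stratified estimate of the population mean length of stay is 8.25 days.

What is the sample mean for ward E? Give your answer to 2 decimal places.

N = 3454 + 3891 + 5966 + 6511 + 6947 = 26769.
Overall total = μ·N = 8.25·26769 = 220844.25.
Subtract the known strata: 3454·5.64 + 3891·3.94 + 5966·8.74 + 6511·12.73 = 169838.97.
Remaining total for ward E: 220844.25 − 169838.97 = 51005.28.
Divide by its size: 51005.28 / 6947 = 7.3421... → 7.34.

7.34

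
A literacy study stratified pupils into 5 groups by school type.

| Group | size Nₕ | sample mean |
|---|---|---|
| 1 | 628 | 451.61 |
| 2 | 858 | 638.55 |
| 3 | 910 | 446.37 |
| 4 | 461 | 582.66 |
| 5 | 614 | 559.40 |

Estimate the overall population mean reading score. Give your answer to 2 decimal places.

532.92

N = 3471; weights Wₕ = Nₕ/N = (0.1809, 0.2472, 0.2622, 0.1328, 0.1769).
x̄_st = Σ Wₕ·x̄ₕ = 0.1809·451.61 + 0.2472·638.55 + 0.2622·446.37 + 0.1328·582.66 + 0.1769·559.40 ≈ 532.9189...
→ 532.92.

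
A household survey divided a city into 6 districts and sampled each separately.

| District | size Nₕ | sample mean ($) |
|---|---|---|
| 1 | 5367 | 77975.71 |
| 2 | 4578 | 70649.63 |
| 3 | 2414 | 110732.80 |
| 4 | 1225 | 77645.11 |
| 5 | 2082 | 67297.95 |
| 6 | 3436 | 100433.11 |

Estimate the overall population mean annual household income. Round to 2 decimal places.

83214.13

x̄_st = (Σ Nₕx̄ₕ) / (Σ Nₕ) = (5367·77975.71 + 4578·70649.63 + 2414·110732.80 + 1225·77645.11 + 2082·67297.95 + 3436·100433.11) / 19102
= 1589556378.52 / 19102 = 83214.1335... → 83214.13.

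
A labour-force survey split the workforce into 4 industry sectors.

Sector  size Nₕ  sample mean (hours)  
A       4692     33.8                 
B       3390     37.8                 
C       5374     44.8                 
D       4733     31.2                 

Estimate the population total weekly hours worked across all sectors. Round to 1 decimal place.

A: 4692·33.8 = 158589.6
B: 3390·37.8 = 128142
C: 5374·44.8 = 240755.2
D: 4733·31.2 = 147669.6
τ̂ = Σ Nₕx̄ₕ = 675156.4.

675156.4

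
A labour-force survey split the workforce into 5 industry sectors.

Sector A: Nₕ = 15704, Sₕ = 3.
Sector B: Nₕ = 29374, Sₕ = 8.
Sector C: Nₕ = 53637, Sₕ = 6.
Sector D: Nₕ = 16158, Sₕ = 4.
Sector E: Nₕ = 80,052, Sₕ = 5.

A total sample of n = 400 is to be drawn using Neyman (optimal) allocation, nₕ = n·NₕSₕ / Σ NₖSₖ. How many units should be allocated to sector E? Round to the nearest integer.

A: NₕSₕ = 15704·3 = 47112
B: NₕSₕ = 29374·8 = 234992
C: NₕSₕ = 53637·6 = 321822
D: NₕSₕ = 16158·4 = 64632
E: NₕSₕ = 80052·5 = 400260
Σ NₕSₕ = 1068818.
n_E = 400·400260/1068818 = 149.795... → 150.

150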